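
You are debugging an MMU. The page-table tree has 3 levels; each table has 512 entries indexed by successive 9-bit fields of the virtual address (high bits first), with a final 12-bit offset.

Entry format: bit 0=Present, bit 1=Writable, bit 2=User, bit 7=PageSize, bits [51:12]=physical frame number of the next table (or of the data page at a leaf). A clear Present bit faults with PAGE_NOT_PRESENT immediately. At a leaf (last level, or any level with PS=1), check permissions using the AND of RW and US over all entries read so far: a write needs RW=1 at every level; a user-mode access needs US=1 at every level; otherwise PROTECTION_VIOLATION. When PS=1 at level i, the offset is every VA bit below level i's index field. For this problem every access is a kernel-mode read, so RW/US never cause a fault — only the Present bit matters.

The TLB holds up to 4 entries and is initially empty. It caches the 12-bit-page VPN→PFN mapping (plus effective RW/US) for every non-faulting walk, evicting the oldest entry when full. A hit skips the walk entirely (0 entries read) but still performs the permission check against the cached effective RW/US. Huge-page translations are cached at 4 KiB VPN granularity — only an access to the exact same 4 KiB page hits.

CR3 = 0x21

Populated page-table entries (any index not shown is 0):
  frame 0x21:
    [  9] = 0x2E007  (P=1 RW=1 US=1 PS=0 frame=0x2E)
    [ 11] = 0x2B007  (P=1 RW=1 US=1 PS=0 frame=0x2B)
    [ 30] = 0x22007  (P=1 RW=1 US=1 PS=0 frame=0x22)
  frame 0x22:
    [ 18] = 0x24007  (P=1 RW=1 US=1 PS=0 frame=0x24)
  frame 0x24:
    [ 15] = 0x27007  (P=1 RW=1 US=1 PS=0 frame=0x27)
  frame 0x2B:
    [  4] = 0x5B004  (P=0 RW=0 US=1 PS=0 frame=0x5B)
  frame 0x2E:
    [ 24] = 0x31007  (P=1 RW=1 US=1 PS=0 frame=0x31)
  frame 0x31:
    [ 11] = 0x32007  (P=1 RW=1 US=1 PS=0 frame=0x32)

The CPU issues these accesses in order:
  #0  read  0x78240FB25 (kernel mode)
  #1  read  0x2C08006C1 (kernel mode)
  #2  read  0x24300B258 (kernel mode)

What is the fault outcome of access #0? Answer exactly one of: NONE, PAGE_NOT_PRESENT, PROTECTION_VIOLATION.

Per-access translation:
#0 VA=0x78240FB25 (r,kernel):
  L0 @0x21[30] → 0x22007  P=1,RW=1,US=1,PS=0
  L1 @0x22[18] → 0x24007  P=1,RW=1,US=1,PS=0
  L2 @0x24[15] → 0x27007  P=1,RW=1,US=1,PS=0
  → PA=0x27B25  (3 entries read)
#1 VA=0x2C08006C1 (r,kernel):
  L0 @0x21[11] → 0x2B007  P=1,RW=1,US=1,PS=0
  L1 @0x2B[4] → 0x5B004  P=0,RW=0,US=1,PS=0
  ⇒ fault: PAGE_NOT_PRESENT  — 2 lookups
#2 VA=0x24300B258 (r,kernel):
  L0 @0x21[9] → 0x2E007  P=1,RW=1,US=1,PS=0
  L1 @0x2E[24] → 0x31007  P=1,RW=1,US=1,PS=0
  L2 @0x31[11] → 0x32007  P=1,RW=1,US=1,PS=0
  → PA=0x32258  (3 entries read)

Access #0 fault: NONE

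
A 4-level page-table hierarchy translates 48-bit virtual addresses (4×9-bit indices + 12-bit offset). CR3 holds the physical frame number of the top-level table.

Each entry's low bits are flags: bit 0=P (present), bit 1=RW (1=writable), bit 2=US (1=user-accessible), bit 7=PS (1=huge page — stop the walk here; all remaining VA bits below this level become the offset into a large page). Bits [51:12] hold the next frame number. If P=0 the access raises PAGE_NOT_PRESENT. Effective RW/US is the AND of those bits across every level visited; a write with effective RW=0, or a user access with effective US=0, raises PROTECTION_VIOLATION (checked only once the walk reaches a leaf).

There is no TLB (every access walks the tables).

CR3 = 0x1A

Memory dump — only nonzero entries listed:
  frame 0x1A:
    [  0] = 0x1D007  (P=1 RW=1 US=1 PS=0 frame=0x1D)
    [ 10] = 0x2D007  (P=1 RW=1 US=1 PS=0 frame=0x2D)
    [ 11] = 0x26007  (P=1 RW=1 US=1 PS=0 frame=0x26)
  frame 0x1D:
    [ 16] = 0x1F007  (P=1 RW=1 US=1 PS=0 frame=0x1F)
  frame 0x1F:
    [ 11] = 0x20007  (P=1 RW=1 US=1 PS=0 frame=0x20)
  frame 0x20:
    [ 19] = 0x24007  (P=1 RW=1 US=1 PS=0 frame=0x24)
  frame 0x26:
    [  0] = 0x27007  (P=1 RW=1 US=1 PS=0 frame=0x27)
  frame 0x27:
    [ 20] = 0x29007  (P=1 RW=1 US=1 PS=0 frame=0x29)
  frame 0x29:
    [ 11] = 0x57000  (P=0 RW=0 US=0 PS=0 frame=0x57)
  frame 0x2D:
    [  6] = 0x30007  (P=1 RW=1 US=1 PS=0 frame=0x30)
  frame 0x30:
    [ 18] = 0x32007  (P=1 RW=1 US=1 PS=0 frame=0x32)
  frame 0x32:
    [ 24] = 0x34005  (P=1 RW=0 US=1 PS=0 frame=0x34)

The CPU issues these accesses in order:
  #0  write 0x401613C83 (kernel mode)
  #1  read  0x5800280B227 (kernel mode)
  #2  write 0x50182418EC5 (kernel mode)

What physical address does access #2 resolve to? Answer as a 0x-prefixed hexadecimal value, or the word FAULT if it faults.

Per-access translation:
#0 VA=0x401613C83 (w,kernel):
  L0: frame=0x1A idx=0 entry=0x1D007 [P=1 RW=1 US=1 PS=0]
  L1: frame=0x1D idx=16 entry=0x1F007 [P=1 RW=1 US=1 PS=0]
  L2: frame=0x1F idx=11 entry=0x20007 [P=1 RW=1 US=1 PS=0]
  L3: frame=0x20 idx=19 entry=0x24007 [P=1 RW=1 US=1 PS=0]
  → PA=0x24C83  (4 entries read)
#1 VA=0x5800280B227 (r,kernel):
  L0: frame=0x1A idx=11 entry=0x26007 [P=1 RW=1 US=1 PS=0]
  L1: frame=0x26 idx=0 entry=0x27007 [P=1 RW=1 US=1 PS=0]
  L2: frame=0x27 idx=20 entry=0x29007 [P=1 RW=1 US=1 PS=0]
  L3: frame=0x29 idx=11 entry=0x57000 [P=0 RW=0 US=0 PS=0]
  ✗ PAGE_NOT_PRESENT  [4 reads]
#2 VA=0x50182418EC5 (w,kernel):
  L0: frame=0x1A idx=10 entry=0x2D007 [P=1 RW=1 US=1 PS=0]
  L1: frame=0x2D idx=6 entry=0x30007 [P=1 RW=1 US=1 PS=0]
  L2: frame=0x30 idx=18 entry=0x32007 [P=1 RW=1 US=1 PS=0]
  L3: frame=0x32 idx=24 entry=0x34005 [P=1 RW=0 US=1 PS=0]
  ✗ PROTECTION_VIOLATION  [4 reads]

Access #2 PA: FAULT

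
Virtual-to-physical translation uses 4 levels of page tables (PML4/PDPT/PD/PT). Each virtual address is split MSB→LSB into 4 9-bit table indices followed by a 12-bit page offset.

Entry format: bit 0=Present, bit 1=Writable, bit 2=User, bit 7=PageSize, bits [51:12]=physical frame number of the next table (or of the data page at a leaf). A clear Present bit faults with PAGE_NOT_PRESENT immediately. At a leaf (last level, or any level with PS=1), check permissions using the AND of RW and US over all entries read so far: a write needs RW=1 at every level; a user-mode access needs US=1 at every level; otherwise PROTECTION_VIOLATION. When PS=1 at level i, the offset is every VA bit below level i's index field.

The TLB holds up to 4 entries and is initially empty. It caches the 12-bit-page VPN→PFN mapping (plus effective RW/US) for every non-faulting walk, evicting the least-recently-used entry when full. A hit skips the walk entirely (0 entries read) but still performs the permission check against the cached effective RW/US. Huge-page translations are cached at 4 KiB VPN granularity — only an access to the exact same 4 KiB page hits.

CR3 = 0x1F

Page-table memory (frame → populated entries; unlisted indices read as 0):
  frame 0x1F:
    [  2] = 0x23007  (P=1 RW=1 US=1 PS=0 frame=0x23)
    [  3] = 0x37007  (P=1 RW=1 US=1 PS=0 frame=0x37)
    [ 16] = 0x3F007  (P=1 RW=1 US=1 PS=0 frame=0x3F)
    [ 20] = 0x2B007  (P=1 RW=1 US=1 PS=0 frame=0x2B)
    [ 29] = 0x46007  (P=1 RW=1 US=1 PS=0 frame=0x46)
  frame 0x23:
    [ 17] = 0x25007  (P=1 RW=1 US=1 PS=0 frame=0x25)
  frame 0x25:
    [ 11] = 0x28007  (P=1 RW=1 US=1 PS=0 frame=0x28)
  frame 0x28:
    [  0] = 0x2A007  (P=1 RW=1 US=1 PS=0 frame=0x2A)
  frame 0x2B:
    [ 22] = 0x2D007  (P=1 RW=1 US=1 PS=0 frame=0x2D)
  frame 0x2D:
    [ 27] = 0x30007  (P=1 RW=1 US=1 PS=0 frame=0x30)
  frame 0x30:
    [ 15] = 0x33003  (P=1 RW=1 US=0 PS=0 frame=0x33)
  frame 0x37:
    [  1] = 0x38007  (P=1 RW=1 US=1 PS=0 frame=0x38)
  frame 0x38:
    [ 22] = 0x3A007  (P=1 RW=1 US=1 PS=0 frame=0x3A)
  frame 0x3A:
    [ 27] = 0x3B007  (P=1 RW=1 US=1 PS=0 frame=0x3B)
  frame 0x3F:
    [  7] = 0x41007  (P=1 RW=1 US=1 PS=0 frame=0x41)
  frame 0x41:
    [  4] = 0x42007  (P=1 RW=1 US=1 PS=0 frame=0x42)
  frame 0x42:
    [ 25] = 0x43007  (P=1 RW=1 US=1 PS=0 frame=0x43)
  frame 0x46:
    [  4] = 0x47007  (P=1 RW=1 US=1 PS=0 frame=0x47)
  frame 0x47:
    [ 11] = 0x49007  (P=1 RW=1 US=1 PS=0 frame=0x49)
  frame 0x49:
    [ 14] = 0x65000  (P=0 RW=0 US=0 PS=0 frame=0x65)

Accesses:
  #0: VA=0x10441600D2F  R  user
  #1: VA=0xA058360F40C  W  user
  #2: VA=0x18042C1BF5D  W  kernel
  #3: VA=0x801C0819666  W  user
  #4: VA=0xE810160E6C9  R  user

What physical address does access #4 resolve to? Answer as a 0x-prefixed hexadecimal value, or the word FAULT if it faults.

Per-access translation:
#0 VA=0x10441600D2F (r,user):
  [0] read 0x1F idx=2: raw=0x23007 flags P=1 W=1 U=1 S=0
  [1] read 0x23 idx=17: raw=0x25007 flags P=1 W=1 U=1 S=0
  [2] read 0x25 idx=11: raw=0x28007 flags P=1 W=1 U=1 S=0
  [3] read 0x28 idx=0: raw=0x2A007 flags P=1 W=1 U=1 S=0
  ✓ 0x2AD2F  — 4 lookups
#1 VA=0xA058360F40C (w,user):
  [0] read 0x1F idx=20: raw=0x2B007 flags P=1 W=1 U=1 S=0
  [1] read 0x2B idx=22: raw=0x2D007 flags P=1 W=1 U=1 S=0
  [2] read 0x2D idx=27: raw=0x30007 flags P=1 W=1 U=1 S=0
  [3] read 0x30 idx=15: raw=0x33003 flags P=1 W=1 U=0 S=0
  → PROTECTION_VIOLATION  (4 entries read)
#2 VA=0x18042C1BF5D (w,kernel):
  [0] read 0x1F idx=3: raw=0x37007 flags P=1 W=1 U=1 S=0
  [1] read 0x37 idx=1: raw=0x38007 flags P=1 W=1 U=1 S=0
  [2] read 0x38 idx=22: raw=0x3A007 flags P=1 W=1 U=1 S=0
  [3] read 0x3A idx=27: raw=0x3B007 flags P=1 W=1 U=1 S=0
  ✓ 0x3BF5D  — 4 lookups
#3 VA=0x801C0819666 (w,user):
  [0] read 0x1F idx=16: raw=0x3F007 flags P=1 W=1 U=1 S=0
  [1] read 0x3F idx=7: raw=0x41007 flags P=1 W=1 U=1 S=0
  [2] read 0x41 idx=4: raw=0x42007 flags P=1 W=1 U=1 S=0
  [3] read 0x42 idx=25: raw=0x43007 flags P=1 W=1 U=1 S=0
  ✓ 0x43666  — 4 lookups
#4 VA=0xE810160E6C9 (r,user):
  [0] read 0x1F idx=29: raw=0x46007 flags P=1 W=1 U=1 S=0
  [1] read 0x46 idx=4: raw=0x47007 flags P=1 W=1 U=1 S=0
  [2] read 0x47 idx=11: raw=0x49007 flags P=1 W=1 U=1 S=0
  [3] read 0x49 idx=14: raw=0x65000 flags P=0 W=0 U=0 S=0
  → PAGE_NOT_PRESENT  (4 entries read)

Access #4 PA: FAULT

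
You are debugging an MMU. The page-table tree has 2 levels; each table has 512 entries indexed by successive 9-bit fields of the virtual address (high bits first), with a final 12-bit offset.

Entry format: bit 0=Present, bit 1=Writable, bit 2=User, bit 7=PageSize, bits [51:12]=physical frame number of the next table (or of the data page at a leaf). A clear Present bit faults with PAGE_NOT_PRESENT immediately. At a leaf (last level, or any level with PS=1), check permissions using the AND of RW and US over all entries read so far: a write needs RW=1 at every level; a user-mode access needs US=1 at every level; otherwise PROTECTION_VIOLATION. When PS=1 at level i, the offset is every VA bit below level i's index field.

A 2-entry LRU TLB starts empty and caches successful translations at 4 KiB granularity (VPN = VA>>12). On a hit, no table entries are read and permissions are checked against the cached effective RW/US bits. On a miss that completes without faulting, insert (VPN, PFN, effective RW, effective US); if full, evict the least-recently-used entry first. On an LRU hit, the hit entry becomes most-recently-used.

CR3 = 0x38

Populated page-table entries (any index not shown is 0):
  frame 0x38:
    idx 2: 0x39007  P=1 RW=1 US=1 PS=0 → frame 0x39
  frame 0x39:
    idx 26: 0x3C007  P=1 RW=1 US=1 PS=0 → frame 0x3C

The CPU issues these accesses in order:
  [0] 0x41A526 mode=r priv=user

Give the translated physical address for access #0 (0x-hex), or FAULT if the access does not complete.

Trace:
#0 VA=0x41A526 (r,user):
  lvl0: tbl 0x38, slot 2 ⇒ 0x39007 (P1/RW1/US1/PS0)
  lvl1: tbl 0x39, slot 26 ⇒ 0x3C007 (P1/RW1/US1/PS0)
  ✓ 0x3C526  — 2 lookups

Access #0 PA: 0x3C526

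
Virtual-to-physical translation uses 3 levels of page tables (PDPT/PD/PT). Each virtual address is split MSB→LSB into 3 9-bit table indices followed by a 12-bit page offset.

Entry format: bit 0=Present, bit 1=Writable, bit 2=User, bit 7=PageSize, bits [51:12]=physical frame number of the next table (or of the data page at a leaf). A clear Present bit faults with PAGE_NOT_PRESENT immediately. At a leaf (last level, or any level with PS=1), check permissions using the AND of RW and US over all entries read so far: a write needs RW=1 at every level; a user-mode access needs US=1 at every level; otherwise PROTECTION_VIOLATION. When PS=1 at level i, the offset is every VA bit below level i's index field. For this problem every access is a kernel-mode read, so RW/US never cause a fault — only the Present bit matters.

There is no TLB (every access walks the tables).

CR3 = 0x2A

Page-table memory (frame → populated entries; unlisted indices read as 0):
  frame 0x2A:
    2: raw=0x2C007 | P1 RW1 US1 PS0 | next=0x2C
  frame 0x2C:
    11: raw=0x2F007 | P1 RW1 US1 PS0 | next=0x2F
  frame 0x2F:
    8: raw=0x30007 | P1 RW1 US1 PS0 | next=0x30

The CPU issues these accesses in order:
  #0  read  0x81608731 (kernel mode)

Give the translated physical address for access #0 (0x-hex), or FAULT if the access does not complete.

Per-access translation:
#0 VA=0x81608731 (r,kernel):
  L0 @0x2A[2] → 0x2C007  P=1,RW=1,US=1,PS=0
  L1 @0x2C[11] → 0x2F007  P=1,RW=1,US=1,PS=0
  L2 @0x2F[8] → 0x30007  P=1,RW=1,US=1,PS=0
  ⇒ phys 0x30731  [3 reads]

Access #0 PA: 0x30731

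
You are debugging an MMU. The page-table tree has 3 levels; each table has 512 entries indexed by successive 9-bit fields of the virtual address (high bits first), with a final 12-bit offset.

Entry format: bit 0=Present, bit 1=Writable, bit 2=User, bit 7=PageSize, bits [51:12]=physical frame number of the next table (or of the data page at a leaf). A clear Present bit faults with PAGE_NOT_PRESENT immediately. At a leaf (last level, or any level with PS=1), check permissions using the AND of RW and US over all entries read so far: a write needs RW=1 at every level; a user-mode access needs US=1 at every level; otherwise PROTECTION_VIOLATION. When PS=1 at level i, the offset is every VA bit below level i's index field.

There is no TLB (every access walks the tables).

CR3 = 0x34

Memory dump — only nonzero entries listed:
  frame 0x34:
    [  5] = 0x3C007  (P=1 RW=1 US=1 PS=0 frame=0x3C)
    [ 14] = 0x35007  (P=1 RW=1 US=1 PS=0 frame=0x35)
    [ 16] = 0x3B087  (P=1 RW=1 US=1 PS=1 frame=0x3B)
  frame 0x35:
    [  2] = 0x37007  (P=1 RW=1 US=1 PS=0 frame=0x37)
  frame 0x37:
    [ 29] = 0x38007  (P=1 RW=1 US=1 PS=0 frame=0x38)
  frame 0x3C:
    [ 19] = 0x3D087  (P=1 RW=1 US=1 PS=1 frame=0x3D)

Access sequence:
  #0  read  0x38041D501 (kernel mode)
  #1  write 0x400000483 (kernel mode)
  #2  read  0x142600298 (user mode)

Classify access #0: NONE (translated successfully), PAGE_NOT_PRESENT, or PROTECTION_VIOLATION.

Per-access translation:
#0 VA=0x38041D501 (r,kernel):
  L0: frame=0x34 idx=14 entry=0x35007 [P=1 RW=1 US=1 PS=0]
  L1: frame=0x35 idx=2 entry=0x37007 [P=1 RW=1 US=1 PS=0]
  L2: frame=0x37 idx=29 entry=0x38007 [P=1 RW=1 US=1 PS=0]
  → PA=0x38501  (3 entries read)
#1 VA=0x400000483 (w,kernel):
  L0: frame=0x34 idx=16 entry=0x3B087 [P=1 RW=1 US=1 PS=1]
  → PA=0x3B483 (huge @L0)  (1 entries read)
#2 VA=0x142600298 (r,user):
  L0: frame=0x34 idx=5 entry=0x3C007 [P=1 RW=1 US=1 PS=0]
  L1: frame=0x3C idx=19 entry=0x3D087 [P=1 RW=1 US=1 PS=1]
  → PA=0x3D298 (huge @L1)  (2 entries read)

Access #0 fault: NONE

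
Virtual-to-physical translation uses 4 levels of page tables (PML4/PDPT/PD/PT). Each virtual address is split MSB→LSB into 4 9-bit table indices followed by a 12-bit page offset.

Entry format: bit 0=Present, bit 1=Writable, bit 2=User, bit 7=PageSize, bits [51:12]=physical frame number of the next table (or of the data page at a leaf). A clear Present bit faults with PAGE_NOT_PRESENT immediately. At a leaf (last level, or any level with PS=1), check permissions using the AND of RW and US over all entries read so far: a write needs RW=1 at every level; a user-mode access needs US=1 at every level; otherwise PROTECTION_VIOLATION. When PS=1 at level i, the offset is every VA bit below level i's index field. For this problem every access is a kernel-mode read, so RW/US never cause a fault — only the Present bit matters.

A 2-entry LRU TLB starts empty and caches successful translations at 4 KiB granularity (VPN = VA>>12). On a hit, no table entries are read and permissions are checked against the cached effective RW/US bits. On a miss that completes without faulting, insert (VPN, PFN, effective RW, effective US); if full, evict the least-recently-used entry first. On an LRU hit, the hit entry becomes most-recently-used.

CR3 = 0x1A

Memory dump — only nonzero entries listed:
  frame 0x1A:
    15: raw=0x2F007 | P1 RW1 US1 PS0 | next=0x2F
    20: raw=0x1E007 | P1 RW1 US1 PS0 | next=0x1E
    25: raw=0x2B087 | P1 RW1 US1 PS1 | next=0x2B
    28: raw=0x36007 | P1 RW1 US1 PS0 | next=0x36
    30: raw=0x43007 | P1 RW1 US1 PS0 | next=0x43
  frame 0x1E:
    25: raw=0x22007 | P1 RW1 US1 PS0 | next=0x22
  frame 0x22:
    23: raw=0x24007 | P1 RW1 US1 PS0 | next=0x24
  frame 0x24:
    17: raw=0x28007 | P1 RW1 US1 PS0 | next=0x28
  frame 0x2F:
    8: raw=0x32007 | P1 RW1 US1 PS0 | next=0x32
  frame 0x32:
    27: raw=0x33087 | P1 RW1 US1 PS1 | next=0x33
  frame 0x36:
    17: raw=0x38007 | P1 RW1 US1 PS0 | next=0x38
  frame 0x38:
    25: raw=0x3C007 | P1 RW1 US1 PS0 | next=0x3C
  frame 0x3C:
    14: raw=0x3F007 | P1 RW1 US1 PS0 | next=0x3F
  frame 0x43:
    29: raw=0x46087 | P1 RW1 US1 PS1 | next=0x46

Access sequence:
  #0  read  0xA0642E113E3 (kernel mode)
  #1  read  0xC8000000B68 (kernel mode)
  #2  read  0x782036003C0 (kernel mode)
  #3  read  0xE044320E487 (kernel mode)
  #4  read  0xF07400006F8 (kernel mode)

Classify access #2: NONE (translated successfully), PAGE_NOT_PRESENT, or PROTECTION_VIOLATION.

Trace:
#0 VA=0xA0642E113E3 (r,kernel):
  L0 @0x1A[20] → 0x1E007  P=1,RW=1,US=1,PS=0
  L1 @0x1E[25] → 0x22007  P=1,RW=1,US=1,PS=0
  L2 @0x22[23] → 0x24007  P=1,RW=1,US=1,PS=0
  L3 @0x24[17] → 0x28007  P=1,RW=1,US=1,PS=0
  ✓ 0x283E3  — 4 lookups
#1 VA=0xC8000000B68 (r,kernel):
  L0 @0x1A[25] → 0x2B087  P=1,RW=1,US=1,PS=1
  ✓ 0x2BB68 (huge @L0)  — 1 lookups
#2 VA=0x782036003C0 (r,kernel):
  L0 @0x1A[15] → 0x2F007  P=1,RW=1,US=1,PS=0
  L1 @0x2F[8] → 0x32007  P=1,RW=1,US=1,PS=0
  L2 @0x32[27] → 0x33087  P=1,RW=1,US=1,PS=1
  ✓ 0x333C0 (huge @L2)  — 3 lookups
#3 VA=0xE044320E487 (r,kernel):
  L0 @0x1A[28] → 0x36007  P=1,RW=1,US=1,PS=0
  L1 @0x36[17] → 0x38007  P=1,RW=1,US=1,PS=0
  L2 @0x38[25] → 0x3C007  P=1,RW=1,US=1,PS=0
  L3 @0x3C[14] → 0x3F007  P=1,RW=1,US=1,PS=0
  ✓ 0x3F487  — 4 lookups
#4 VA=0xF07400006F8 (r,kernel):
  L0 @0x1A[30] → 0x43007  P=1,RW=1,US=1,PS=0
  L1 @0x43[29] → 0x46087  P=1,RW=1,US=1,PS=1
  ✓ 0x466F8 (huge @L1)  — 2 lookups

Access #2 fault: NONE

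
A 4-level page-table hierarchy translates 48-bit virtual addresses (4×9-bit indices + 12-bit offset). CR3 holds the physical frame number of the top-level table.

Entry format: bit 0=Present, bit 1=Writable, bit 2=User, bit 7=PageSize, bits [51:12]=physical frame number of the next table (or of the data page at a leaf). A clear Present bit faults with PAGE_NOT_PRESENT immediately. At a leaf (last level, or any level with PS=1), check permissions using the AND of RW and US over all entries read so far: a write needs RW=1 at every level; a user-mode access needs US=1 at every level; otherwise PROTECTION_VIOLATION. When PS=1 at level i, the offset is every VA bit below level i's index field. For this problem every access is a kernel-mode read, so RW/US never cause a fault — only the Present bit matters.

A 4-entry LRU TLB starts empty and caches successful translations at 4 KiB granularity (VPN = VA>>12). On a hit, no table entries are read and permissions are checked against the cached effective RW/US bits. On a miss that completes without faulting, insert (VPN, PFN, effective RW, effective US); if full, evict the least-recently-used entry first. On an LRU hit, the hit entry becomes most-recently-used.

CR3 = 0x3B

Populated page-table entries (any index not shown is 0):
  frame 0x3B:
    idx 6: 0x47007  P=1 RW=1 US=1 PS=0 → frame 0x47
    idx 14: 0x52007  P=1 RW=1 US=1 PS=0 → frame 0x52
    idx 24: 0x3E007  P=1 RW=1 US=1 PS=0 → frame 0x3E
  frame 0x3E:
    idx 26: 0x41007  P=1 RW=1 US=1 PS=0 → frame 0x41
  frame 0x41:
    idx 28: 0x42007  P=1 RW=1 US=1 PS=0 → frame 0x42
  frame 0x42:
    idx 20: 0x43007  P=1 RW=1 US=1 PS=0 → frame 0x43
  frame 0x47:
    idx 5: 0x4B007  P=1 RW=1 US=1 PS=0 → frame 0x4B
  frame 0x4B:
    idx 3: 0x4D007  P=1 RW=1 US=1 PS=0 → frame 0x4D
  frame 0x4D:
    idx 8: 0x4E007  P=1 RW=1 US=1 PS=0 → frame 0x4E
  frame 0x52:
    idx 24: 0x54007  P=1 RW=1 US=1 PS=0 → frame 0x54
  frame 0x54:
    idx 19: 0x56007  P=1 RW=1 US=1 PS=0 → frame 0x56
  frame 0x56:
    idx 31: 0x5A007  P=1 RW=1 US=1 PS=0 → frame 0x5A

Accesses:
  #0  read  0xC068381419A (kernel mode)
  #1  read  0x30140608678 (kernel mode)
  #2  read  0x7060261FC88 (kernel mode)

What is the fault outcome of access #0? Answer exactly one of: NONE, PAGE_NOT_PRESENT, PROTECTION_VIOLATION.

Per-access translation:
#0 VA=0xC068381419A (r,kernel):
  L0: frame=0x3B idx=24 entry=0x3E007 [P=1 RW=1 US=1 PS=0]
  L1: frame=0x3E idx=26 entry=0x41007 [P=1 RW=1 US=1 PS=0]
  L2: frame=0x41 idx=28 entry=0x42007 [P=1 RW=1 US=1 PS=0]
  L3: frame=0x42 idx=20 entry=0x43007 [P=1 RW=1 US=1 PS=0]
  ✓ 0x4319A  — 4 lookups
#1 VA=0x30140608678 (r,kernel):
  L0: frame=0x3B idx=6 entry=0x47007 [P=1 RW=1 US=1 PS=0]
  L1: frame=0x47 idx=5 entry=0x4B007 [P=1 RW=1 US=1 PS=0]
  L2: frame=0x4B idx=3 entry=0x4D007 [P=1 RW=1 US=1 PS=0]
  L3: frame=0x4D idx=8 entry=0x4E007 [P=1 RW=1 US=1 PS=0]
  ✓ 0x4E678  — 4 lookups
#2 VA=0x7060261FC88 (r,kernel):
  L0: frame=0x3B idx=14 entry=0x52007 [P=1 RW=1 US=1 PS=0]
  L1: frame=0x52 idx=24 entry=0x54007 [P=1 RW=1 US=1 PS=0]
  L2: frame=0x54 idx=19 entry=0x56007 [P=1 RW=1 US=1 PS=0]
  L3: frame=0x56 idx=31 entry=0x5A007 [P=1 RW=1 US=1 PS=0]
  ✓ 0x5AC88  — 4 lookups

Access #0 fault: NONE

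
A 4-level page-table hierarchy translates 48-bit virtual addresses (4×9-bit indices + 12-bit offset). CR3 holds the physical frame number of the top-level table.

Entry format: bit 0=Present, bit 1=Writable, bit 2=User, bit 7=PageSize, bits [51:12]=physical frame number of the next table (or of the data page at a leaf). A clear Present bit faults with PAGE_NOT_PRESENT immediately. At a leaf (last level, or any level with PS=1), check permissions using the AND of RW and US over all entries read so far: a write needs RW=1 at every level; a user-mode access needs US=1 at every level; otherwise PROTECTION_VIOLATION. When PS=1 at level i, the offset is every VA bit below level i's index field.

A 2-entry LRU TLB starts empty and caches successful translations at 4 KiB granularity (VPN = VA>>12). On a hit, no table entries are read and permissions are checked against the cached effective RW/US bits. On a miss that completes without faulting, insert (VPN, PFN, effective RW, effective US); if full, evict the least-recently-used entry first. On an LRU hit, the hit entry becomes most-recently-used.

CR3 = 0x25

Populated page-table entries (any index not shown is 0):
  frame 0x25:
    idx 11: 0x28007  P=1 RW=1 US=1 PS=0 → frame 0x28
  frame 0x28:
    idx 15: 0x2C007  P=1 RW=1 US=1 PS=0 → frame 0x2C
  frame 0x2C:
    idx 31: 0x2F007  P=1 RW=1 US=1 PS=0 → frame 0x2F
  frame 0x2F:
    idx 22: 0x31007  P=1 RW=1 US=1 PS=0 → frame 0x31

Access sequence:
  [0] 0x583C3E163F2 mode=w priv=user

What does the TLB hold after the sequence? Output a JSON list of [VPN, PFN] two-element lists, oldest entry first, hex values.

Walk each access:
#0 VA=0x583C3E163F2 (w,user):
  [0] read 0x25 idx=11: raw=0x28007 flags P=1 W=1 U=1 S=0
  [1] read 0x28 idx=15: raw=0x2C007 flags P=1 W=1 U=1 S=0
  [2] read 0x2C idx=31: raw=0x2F007 flags P=1 W=1 U=1 S=0
  [3] read 0x2F idx=22: raw=0x31007 flags P=1 W=1 U=1 S=0
  → PA=0x313F2  (4 entries read)

TLB: [["0x583C3E16", "0x31"]]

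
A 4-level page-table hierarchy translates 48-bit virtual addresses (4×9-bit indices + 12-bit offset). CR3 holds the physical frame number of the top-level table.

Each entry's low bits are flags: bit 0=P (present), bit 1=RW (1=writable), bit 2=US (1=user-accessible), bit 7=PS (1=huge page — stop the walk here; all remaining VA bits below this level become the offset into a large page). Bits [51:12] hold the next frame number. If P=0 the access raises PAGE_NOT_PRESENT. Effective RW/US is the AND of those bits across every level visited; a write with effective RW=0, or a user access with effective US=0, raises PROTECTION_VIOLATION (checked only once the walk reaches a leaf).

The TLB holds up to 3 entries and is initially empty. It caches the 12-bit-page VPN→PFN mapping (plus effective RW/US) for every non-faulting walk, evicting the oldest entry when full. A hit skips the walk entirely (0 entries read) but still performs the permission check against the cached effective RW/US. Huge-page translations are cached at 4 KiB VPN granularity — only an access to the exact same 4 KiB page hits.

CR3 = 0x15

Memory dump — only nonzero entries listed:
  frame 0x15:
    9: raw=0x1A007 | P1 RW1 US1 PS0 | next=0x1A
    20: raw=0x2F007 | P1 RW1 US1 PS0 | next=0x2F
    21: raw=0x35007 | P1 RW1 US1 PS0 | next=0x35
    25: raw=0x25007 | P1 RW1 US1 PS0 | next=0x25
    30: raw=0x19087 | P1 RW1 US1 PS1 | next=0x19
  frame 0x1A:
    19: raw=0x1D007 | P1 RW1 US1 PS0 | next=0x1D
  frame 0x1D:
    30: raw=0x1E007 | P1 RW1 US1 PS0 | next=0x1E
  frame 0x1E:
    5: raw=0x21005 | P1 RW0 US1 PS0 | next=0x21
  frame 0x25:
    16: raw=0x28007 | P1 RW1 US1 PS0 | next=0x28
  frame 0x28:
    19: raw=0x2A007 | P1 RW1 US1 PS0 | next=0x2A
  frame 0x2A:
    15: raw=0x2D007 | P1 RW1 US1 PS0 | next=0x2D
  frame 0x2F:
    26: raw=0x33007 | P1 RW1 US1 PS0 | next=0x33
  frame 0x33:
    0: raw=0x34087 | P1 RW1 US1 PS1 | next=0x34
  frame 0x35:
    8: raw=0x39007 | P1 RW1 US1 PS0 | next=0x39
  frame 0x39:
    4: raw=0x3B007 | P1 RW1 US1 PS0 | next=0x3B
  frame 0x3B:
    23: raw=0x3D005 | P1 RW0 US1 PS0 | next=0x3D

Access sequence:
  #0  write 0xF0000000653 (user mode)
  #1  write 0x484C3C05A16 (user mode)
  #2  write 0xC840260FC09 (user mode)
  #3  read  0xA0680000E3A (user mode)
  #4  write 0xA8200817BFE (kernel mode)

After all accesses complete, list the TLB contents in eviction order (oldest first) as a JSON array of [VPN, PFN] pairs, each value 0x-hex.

Per-access translation:
#0 VA=0xF0000000653 (w,user):
  [0] read 0x15 idx=30: raw=0x19087 flags P=1 W=1 U=1 S=1
  → PA=0x19653 (huge @L0)  (1 entries read)
#1 VA=0x484C3C05A16 (w,user):
  [0] read 0x15 idx=9: raw=0x1A007 flags P=1 W=1 U=1 S=0
  [1] read 0x1A idx=19: raw=0x1D007 flags P=1 W=1 U=1 S=0
  [2] read 0x1D idx=30: raw=0x1E007 flags P=1 W=1 U=1 S=0
  [3] read 0x1E idx=5: raw=0x21005 flags P=1 W=0 U=1 S=0
  ✗ PROTECTION_VIOLATION  [4 reads]
#2 VA=0xC840260FC09 (w,user):
  [0] read 0x15 idx=25: raw=0x25007 flags P=1 W=1 U=1 S=0
  [1] read 0x25 idx=16: raw=0x28007 flags P=1 W=1 U=1 S=0
  [2] read 0x28 idx=19: raw=0x2A007 flags P=1 W=1 U=1 S=0
  [3] read 0x2A idx=15: raw=0x2D007 flags P=1 W=1 U=1 S=0
  → PA=0x2DC09  (4 entries read)
#3 VA=0xA0680000E3A (r,user):
  [0] read 0x15 idx=20: raw=0x2F007 flags P=1 W=1 U=1 S=0
  [1] read 0x2F idx=26: raw=0x33007 flags P=1 W=1 U=1 S=0
  [2] read 0x33 idx=0: raw=0x34087 flags P=1 W=1 U=1 S=1
  → PA=0x34E3A (huge @L2)  (3 entries read)
#4 VA=0xA8200817BFE (w,kernel):
  [0] read 0x15 idx=21: raw=0x35007 flags P=1 W=1 U=1 S=0
  [1] read 0x35 idx=8: raw=0x39007 flags P=1 W=1 U=1 S=0
  [2] read 0x39 idx=4: raw=0x3B007 flags P=1 W=1 U=1 S=0
  [3] read 0x3B idx=23: raw=0x3D005 flags P=1 W=0 U=1 S=0
  ✗ PROTECTION_VIOLATION  [4 reads]

TLB: [["0xF0000000", "0x19"], ["0xC840260F", "0x2D"], ["0xA0680000", "0x34"]]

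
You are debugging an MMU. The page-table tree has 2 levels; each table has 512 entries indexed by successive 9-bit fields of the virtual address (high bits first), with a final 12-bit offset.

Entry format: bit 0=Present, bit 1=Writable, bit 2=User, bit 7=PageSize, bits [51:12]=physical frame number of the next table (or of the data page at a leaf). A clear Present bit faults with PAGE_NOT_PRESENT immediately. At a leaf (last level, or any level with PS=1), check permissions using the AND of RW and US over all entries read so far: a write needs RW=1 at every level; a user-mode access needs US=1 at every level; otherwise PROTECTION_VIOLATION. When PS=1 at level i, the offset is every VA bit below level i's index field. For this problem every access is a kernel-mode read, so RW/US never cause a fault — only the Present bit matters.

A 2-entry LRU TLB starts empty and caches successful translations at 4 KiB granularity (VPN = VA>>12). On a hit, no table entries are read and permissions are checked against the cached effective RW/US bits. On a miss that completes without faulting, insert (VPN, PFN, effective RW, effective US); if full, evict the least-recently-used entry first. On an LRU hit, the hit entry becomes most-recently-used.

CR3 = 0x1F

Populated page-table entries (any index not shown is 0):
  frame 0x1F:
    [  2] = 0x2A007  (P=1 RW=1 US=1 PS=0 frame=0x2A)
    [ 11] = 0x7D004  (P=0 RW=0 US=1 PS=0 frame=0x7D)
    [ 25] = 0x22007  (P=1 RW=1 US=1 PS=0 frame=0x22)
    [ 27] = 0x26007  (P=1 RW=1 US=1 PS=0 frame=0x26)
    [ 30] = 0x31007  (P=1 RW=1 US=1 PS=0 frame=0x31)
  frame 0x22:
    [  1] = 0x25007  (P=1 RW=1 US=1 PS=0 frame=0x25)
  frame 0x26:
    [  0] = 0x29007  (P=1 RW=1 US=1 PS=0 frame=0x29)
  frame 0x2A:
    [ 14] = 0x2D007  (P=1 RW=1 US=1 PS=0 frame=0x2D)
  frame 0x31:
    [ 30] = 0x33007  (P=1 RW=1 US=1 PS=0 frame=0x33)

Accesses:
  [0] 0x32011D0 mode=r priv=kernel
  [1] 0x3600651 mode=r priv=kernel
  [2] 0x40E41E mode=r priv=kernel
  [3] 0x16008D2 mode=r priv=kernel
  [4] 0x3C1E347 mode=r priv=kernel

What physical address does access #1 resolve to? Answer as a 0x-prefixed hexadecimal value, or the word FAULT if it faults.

Per-access translation:
#0 VA=0x32011D0 (r,kernel):
  lvl0: tbl 0x1F, slot 25 ⇒ 0x22007 (P1/RW1/US1/PS0)
  lvl1: tbl 0x22, slot 1 ⇒ 0x25007 (P1/RW1/US1/PS0)
  ✓ 0x251D0  — 2 lookups
#1 VA=0x3600651 (r,kernel):
  lvl0: tbl 0x1F, slot 27 ⇒ 0x26007 (P1/RW1/US1/PS0)
  lvl1: tbl 0x26, slot 0 ⇒ 0x29007 (P1/RW1/US1/PS0)
  ✓ 0x29651  — 2 lookups
#2 VA=0x40E41E (r,kernel):
  lvl0: tbl 0x1F, slot 2 ⇒ 0x2A007 (P1/RW1/US1/PS0)
  lvl1: tbl 0x2A, slot 14 ⇒ 0x2D007 (P1/RW1/US1/PS0)
  ✓ 0x2D41E  — 2 lookups
#3 VA=0x16008D2 (r,kernel):
  lvl0: tbl 0x1F, slot 11 ⇒ 0x7D004 (P0/RW0/US1/PS0)
  ✗ PAGE_NOT_PRESENT  [1 reads]
#4 VA=0x3C1E347 (r,kernel):
  lvl0: tbl 0x1F, slot 30 ⇒ 0x31007 (P1/RW1/US1/PS0)
  lvl1: tbl 0x31, slot 30 ⇒ 0x33007 (P1/RW1/US1/PS0)
  ✓ 0x33347  — 2 lookups

Access #1 PA: 0x29651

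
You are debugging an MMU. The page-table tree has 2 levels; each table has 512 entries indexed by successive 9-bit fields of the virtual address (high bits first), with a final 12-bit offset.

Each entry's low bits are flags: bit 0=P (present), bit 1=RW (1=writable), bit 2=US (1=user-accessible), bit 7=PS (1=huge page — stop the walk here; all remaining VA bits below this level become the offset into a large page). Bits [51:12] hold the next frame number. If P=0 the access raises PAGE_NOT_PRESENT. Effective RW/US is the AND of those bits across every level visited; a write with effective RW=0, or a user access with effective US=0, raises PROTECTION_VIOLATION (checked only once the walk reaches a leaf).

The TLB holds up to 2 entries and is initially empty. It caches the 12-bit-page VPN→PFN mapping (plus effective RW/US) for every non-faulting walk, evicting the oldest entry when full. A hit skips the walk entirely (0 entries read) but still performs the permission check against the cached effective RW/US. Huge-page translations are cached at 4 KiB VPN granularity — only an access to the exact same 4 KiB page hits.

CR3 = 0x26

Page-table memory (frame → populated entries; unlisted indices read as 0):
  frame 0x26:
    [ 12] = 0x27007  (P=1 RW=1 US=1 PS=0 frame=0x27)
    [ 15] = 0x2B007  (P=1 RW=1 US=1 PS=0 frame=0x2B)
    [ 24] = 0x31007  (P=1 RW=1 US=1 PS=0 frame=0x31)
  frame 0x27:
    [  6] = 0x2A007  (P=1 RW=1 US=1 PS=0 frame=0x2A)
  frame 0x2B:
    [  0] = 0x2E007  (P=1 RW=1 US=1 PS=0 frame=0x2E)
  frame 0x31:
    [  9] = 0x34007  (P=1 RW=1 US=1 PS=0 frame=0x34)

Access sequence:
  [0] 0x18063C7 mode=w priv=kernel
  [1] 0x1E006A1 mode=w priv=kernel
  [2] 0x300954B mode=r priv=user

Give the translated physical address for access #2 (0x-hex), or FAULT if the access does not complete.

Per-access translation:
#0 VA=0x18063C7 (w,kernel):
  lvl0: tbl 0x26, slot 12 ⇒ 0x27007 (P1/RW1/US1/PS0)
  lvl1: tbl 0x27, slot 6 ⇒ 0x2A007 (P1/RW1/US1/PS0)
  ✓ 0x2A3C7  — 2 lookups
#1 VA=0x1E006A1 (w,kernel):
  lvl0: tbl 0x26, slot 15 ⇒ 0x2B007 (P1/RW1/US1/PS0)
  lvl1: tbl 0x2B, slot 0 ⇒ 0x2E007 (P1/RW1/US1/PS0)
  ✓ 0x2E6A1  — 2 lookups
#2 VA=0x300954B (r,user):
  lvl0: tbl 0x26, slot 24 ⇒ 0x31007 (P1/RW1/US1/PS0)
  lvl1: tbl 0x31, slot 9 ⇒ 0x34007 (P1/RW1/US1/PS0)
  ✓ 0x3454B  — 2 lookups

Access #2 PA: 0x3454B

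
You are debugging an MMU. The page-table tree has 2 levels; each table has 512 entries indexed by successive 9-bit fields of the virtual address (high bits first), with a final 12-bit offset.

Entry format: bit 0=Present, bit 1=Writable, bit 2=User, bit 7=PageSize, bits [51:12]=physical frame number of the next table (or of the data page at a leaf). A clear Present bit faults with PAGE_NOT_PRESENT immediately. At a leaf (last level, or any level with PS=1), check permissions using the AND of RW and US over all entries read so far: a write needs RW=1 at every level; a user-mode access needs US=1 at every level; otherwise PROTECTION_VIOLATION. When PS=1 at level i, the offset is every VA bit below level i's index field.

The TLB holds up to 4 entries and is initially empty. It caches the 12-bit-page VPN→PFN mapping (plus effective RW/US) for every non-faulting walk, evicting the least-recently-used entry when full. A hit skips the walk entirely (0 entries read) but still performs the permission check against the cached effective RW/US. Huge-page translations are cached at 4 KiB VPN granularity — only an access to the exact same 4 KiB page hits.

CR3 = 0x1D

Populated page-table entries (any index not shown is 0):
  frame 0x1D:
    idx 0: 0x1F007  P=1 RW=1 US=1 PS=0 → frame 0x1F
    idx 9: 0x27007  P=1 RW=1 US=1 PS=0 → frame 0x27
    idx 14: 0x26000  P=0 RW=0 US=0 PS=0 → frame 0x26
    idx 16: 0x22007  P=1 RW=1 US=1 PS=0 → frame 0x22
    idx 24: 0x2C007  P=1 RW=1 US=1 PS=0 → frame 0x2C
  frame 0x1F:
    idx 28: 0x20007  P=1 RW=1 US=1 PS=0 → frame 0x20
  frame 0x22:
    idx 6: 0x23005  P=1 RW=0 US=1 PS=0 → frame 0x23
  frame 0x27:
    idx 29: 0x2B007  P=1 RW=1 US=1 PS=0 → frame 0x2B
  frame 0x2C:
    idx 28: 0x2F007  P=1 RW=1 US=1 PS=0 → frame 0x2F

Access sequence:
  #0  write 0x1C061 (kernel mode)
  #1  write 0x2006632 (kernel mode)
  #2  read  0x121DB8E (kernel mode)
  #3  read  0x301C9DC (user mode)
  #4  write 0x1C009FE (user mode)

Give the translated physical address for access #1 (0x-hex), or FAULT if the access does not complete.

Walk each access:
#0 VA=0x1C061 (w,kernel):
  L0: frame=0x1D idx=0 entry=0x1F007 [P=1 RW=1 US=1 PS=0]
  L1: frame=0x1F idx=28 entry=0x20007 [P=1 RW=1 US=1 PS=0]
  ✓ 0x20061  — 2 lookups
#1 VA=0x2006632 (w,kernel):
  L0: frame=0x1D idx=16 entry=0x22007 [P=1 RW=1 US=1 PS=0]
  L1: frame=0x22 idx=6 entry=0x23005 [P=1 RW=0 US=1 PS=0]
  ⇒ fault: PROTECTION_VIOLATION  — 2 lookups
#2 VA=0x121DB8E (r,kernel):
  L0: frame=0x1D idx=9 entry=0x27007 [P=1 RW=1 US=1 PS=0]
  L1: frame=0x27 idx=29 entry=0x2B007 [P=1 RW=1 US=1 PS=0]
  ✓ 0x2BB8E  — 2 lookups
#3 VA=0x301C9DC (r,user):
  L0: frame=0x1D idx=24 entry=0x2C007 [P=1 RW=1 US=1 PS=0]
  L1: frame=0x2C idx=28 entry=0x2F007 [P=1 RW=1 US=1 PS=0]
  ✓ 0x2F9DC  — 2 lookups
#4 VA=0x1C009FE (w,user):
  L0: frame=0x1D idx=14 entry=0x26000 [P=0 RW=0 US=0 PS=0]
  ⇒ fault: PAGE_NOT_PRESENT  — 1 lookups

Access #1 PA: FAULT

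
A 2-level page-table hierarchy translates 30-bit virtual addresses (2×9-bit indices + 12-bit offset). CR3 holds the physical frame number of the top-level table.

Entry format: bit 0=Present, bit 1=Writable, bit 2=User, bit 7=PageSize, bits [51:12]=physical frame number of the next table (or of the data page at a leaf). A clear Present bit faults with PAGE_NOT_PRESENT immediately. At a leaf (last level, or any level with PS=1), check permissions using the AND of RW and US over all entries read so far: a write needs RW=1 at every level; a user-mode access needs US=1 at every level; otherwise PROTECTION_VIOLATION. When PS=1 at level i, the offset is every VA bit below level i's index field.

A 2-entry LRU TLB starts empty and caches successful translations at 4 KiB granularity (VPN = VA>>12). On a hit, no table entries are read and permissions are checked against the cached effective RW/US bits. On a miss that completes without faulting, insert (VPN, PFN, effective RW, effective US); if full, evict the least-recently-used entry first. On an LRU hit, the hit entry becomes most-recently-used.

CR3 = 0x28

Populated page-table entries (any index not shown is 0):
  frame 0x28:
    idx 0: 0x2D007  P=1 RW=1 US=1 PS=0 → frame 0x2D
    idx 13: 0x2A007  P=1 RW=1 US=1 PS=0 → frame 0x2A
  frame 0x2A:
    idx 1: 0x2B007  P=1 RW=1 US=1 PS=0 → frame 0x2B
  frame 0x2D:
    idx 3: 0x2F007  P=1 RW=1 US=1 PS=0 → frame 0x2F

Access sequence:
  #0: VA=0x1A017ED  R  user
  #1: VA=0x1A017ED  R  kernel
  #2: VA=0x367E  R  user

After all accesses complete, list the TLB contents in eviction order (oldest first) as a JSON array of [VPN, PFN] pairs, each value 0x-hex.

Trace:
#0 VA=0x1A017ED (r,user):
  lvl0: tbl 0x28, slot 13 ⇒ 0x2A007 (P1/RW1/US1/PS0)
  lvl1: tbl 0x2A, slot 1 ⇒ 0x2B007 (P1/RW1/US1/PS0)
  ⇒ phys 0x2B7ED  [2 reads]
#1 VA=0x1A017ED (r,kernel):
  TLB hit vpn=0x1A01 → PA=0x2B7ED
#2 VA=0x367E (r,user):
  lvl0: tbl 0x28, slot 0 ⇒ 0x2D007 (P1/RW1/US1/PS0)
  lvl1: tbl 0x2D, slot 3 ⇒ 0x2F007 (P1/RW1/US1/PS0)
  ⇒ phys 0x2F67E  [2 reads]

TLB: [["0x1A01", "0x2B"], ["0x3", "0x2F"]]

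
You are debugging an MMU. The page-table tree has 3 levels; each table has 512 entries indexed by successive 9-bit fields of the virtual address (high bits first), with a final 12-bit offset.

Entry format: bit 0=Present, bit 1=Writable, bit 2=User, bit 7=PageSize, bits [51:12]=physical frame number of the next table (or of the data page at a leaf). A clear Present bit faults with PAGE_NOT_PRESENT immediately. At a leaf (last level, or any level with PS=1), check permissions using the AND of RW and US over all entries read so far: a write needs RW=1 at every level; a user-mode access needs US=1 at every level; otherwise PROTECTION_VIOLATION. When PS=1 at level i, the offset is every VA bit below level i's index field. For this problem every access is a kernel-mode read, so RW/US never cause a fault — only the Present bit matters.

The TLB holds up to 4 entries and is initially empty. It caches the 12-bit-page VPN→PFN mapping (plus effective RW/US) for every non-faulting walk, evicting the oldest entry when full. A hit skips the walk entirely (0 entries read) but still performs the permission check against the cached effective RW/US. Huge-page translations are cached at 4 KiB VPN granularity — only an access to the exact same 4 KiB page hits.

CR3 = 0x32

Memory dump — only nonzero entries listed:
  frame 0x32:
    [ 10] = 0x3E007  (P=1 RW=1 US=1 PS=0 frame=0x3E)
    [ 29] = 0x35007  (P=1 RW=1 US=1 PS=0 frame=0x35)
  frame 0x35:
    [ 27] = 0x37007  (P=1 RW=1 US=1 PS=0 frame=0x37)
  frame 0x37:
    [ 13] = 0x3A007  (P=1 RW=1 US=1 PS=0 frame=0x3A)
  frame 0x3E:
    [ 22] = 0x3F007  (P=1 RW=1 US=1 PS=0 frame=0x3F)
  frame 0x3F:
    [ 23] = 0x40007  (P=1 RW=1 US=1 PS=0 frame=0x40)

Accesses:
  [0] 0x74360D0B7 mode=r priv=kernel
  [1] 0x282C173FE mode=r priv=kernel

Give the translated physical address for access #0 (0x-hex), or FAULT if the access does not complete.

Trace:
#0 VA=0x74360D0B7 (r,kernel):
  L0 @0x32[29] → 0x35007  P=1,RW=1,US=1,PS=0
  L1 @0x35[27] → 0x37007  P=1,RW=1,US=1,PS=0
  L2 @0x37[13] → 0x3A007  P=1,RW=1,US=1,PS=0
  → PA=0x3A0B7  (3 entries read)
#1 VA=0x282C173FE (r,kernel):
  L0 @0x32[10] → 0x3E007  P=1,RW=1,US=1,PS=0
  L1 @0x3E[22] → 0x3F007  P=1,RW=1,US=1,PS=0
  L2 @0x3F[23] → 0x40007  P=1,RW=1,US=1,PS=0
  → PA=0x403FE  (3 entries read)

Access #0 PA: 0x3A0B7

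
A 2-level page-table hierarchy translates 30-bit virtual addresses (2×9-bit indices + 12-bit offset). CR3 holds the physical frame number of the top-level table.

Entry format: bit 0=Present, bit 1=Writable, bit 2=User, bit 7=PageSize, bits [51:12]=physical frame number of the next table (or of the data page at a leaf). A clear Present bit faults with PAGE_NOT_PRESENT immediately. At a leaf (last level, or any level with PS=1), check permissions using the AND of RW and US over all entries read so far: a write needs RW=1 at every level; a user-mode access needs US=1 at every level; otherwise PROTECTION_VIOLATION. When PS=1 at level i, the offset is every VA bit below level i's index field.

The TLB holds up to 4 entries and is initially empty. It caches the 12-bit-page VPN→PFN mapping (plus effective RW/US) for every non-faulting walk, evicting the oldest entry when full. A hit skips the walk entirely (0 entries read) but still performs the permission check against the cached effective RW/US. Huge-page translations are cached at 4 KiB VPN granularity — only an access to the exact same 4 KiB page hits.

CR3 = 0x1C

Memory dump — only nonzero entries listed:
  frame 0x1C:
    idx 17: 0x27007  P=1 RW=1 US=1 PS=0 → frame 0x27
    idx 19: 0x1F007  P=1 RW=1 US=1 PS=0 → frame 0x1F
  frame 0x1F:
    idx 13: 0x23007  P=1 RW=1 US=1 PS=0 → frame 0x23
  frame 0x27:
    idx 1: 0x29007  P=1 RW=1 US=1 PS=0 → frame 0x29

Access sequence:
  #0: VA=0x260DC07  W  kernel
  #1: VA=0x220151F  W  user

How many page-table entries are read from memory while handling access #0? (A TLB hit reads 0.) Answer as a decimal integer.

Trace:
#0 VA=0x260DC07 (w,kernel):
  L0: frame=0x1C idx=19 entry=0x1F007 [P=1 RW=1 US=1 PS=0]
  L1: frame=0x1F idx=13 entry=0x23007 [P=1 RW=1 US=1 PS=0]
  ✓ 0x23C07  — 2 lookups
#1 VA=0x220151F (w,user):
  L0: frame=0x1C idx=17 entry=0x27007 [P=1 RW=1 US=1 PS=0]
  L1: frame=0x27 idx=1 entry=0x29007 [P=1 RW=1 US=1 PS=0]
  ✓ 0x2951F  — 2 lookups

Entries read for #0: 2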